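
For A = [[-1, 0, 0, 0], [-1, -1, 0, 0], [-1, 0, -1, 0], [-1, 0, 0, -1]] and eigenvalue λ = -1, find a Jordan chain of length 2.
We seek v_1 ∈ ker((A + I)^2) \ ker(A + I), then set v_{i+1} = (A + I) v_i.

One such chain is v_1 = [[1, 1, 0, -1]]^T, v_2 = [[0, -1, -1, -1]]^T. Check: (A + I) v_2 = [[0, 0, 0, 0]]^T = 0.

v_1 = [[1, 1, 0, -1]]^T, v_2 = [[0, -1, -1, -1]]^T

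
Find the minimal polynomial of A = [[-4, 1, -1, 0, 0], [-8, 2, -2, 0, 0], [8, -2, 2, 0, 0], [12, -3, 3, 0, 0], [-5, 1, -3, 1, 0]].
m_A(x) = x^2

The characteristic polynomial factors as x^5. The minimal polynomial is ∏(x - λ)^{k_λ} where k_λ is the size of the largest Jordan block at λ.

For λ = 0: rank(A) = 2, and the largest Jordan block has size 2 (the smallest k with rank(A^k) = rank(A^(k+1))).

So m_A(x) = x^2.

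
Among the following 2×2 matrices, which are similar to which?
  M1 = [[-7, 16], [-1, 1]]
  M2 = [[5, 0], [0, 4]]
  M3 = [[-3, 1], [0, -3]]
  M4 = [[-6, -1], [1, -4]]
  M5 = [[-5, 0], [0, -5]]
Characteristic polynomials: χ_{M1} = (x + 3)^2, χ_{M2} = (x - 5)(x - 4), χ_{M3} = (x + 3)^2, χ_{M4} = (x + 5)^2, χ_{M5} = (x + 5)^2.

{M1, M3}: invariant factors (x + 3)^2.

{M2}: invariant factors (x - 5)(x - 4).

{M4}: invariant factors (x + 5)^2.

{M5}: invariant factors x + 5, x + 5.

Matrices are similar if and only if their invariant-factor lists agree; the partition into similarity classes is {M1, M3}, {M2}, {M4}, {M5}.

4 classes: {M1, M3}, {M2}, {M4}, {M5}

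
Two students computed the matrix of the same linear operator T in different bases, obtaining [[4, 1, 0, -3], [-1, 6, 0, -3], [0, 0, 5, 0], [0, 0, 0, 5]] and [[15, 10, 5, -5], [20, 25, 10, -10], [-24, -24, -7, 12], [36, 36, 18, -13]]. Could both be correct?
Yes.

Two matrices over a field are similar if and only if they have the same invariant factors.

Both A and B have characteristic polynomial (x - 5)^4 and minimal polynomial (x - 5)^2. Computing further, both have invariant factors x - 5, x - 5, (x - 5)^2. Hence A and B are similar.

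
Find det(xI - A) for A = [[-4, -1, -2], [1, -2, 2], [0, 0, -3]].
χ_A(x) = (x + 3)^3

xI - A = [[x + 4, 1, 2], [-1, x + 2, -2], [0, 0, x + 3]].

Expanding det(xI - A) along the first row:
det(xI - A) = + (x + 4)·det([[x + 2, -2], [0, x + 3]]) - (1)·det([[-1, -2], [0, x + 3]]) + (2)·det([[-1, x + 2], [0, 0]]).

Evaluating gives χ_A(x) = x^3 + 9x^2 + 27x + 27 = (x + 3)^3.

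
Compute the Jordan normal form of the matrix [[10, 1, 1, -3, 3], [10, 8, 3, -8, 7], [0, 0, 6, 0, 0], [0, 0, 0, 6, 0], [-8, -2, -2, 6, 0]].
J = [[6, 1, 0, 0, 0], [0, 6, 1, 0, 0], [0, 0, 6, 0, 0], [0, 0, 0, 6, 0], [0, 0, 0, 0, 6]]

The characteristic polynomial is det(xI - A) = (x - 6)^5, so the eigenvalues are 6 (algebraic multiplicity 5).

For λ = 6: rank(A - 6I) = 2, rank((A - 6I)^2) = 1, rank((A - 6I)^3) = 0. The eigenspace has dimension 5 - 2 = 3, so there are 3 Jordan blocks; the rank sequence gives block sizes [3, 1, 1].

Assembling the blocks gives the Jordan form J above.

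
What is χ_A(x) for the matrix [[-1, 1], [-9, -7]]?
χ_A(x) = (x + 4)^2

xI - A = [[x + 1, -1], [9, x + 7]].

Expanding det(xI - A) along the first row:
det(xI - A) = + (x + 1)·det([[x + 7]]) - (-1)·det([[9]]).

Evaluating gives χ_A(x) = x^2 + 8x + 16 = (x + 4)^2.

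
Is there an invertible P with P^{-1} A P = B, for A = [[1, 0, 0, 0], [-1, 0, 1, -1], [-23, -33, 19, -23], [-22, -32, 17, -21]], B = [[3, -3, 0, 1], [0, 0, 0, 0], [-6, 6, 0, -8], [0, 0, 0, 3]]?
No.

trace(A) = -1 but trace(B) = 6. The trace is a similarity invariant, so A and B are not similar.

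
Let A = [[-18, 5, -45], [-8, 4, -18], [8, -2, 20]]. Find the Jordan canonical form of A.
J = [[2, 1, 0], [0, 2, 0], [0, 0, 2]]

The characteristic polynomial is det(xI - A) = (x - 2)^3, so the eigenvalues are 2 (algebraic multiplicity 3).

For λ = 2: rank(A - 2I) = 1, rank((A - 2I)^2) = 0. The eigenspace has dimension 3 - 1 = 2, so there are 2 Jordan blocks; the rank sequence gives block sizes [2, 1].

Assembling the blocks gives the Jordan form J above.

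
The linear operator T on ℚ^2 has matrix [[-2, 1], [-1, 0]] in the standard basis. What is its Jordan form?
J = [[-1, 1], [0, -1]]

The characteristic polynomial is det(xI - A) = (x + 1)^2, so the eigenvalues are -1 (algebraic multiplicity 2).

For λ = -1: rank(A + I) = 1, rank((A + I)^2) = 0. The eigenspace has dimension 2 - 1 = 1, so there is 1 Jordan block; the rank sequence gives block sizes [2].

Assembling the blocks gives the Jordan form J above.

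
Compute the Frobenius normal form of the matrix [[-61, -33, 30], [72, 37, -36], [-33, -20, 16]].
R = [[0, 0, 50], [1, 0, -5], [0, 1, -8]]

The invariant factors of A (the non-unit diagonal entries of the Smith normal form of xI - A over ℚ[x]) are (x - 2)(x + 5)^2, each dividing the next. The characteristic polynomial is their product, (x - 2)(x + 5)^2.

The rational canonical form is the block-diagonal matrix of companion matrices C(f_i):
R = [[0, 0, 50], [1, 0, -5], [0, 1, -8]].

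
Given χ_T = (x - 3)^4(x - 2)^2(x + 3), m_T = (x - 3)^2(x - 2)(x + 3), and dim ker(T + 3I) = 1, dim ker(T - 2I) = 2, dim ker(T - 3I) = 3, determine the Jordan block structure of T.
Jordan blocks: (-3, 1), (2, 1), (2, 1), (3, 2), (3, 1), (3, 1)

λ = -3: algebraic multiplicity 1 (exponent in χ_T), largest block size 1 (exponent in m_T), 1 block (geometric multiplicity). This forces block sizes [1].
λ = 2: algebraic multiplicity 2 (exponent in χ_T), largest block size 1 (exponent in m_T), 2 blocks (geometric multiplicity). These force block sizes [1, 1].
λ = 3: algebraic multiplicity 4 (exponent in χ_T), largest block size 2 (exponent in m_T), 3 blocks (geometric multiplicity). These force block sizes [2, 1, 1].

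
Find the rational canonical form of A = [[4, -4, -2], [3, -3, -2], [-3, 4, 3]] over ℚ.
The invariant factors of A (the non-unit diagonal entries of the Smith normal form of xI - A over ℚ[x]) are x - 1, (x - 2)(x - 1), each dividing the next. The characteristic polynomial is their product, (x - 2)(x - 1)^2.

The rational canonical form is the block-diagonal matrix of companion matrices C(f_i):
R = [[1, 0, 0], [0, 0, -2], [0, 1, 3]].

R = [[1, 0, 0], [0, 0, -2], [0, 1, 3]]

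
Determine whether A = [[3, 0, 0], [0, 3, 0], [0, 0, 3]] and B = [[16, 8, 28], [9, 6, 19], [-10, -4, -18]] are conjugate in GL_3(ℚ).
trace(A) = 9 but trace(B) = 4. The trace is a similarity invariant, so A and B are not similar.

No.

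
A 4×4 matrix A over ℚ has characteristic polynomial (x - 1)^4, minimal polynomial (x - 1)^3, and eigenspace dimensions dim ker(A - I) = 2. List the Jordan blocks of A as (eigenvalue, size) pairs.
λ = 1: algebraic multiplicity 4 (exponent in χ_A), largest block size 3 (exponent in m_A), 2 blocks (geometric multiplicity). These force block sizes [3, 1].

Jordan blocks: (1, 3), (1, 1)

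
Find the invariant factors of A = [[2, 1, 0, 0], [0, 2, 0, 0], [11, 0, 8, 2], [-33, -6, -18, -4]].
The Jordan structure of A has elementary divisors (x - 2)^3, (x - 2). Arranging the block sizes at each eigenvalue in decreasing order and taking row products gives the invariant factors.

Invariant factors (smallest first, each dividing the next): x - 2, (x - 2)^3.

Check: the last factor (x - 2)^3 is the minimal polynomial, and the product (x - 2)^4 is the characteristic polynomial.

x - 2, (x - 2)^3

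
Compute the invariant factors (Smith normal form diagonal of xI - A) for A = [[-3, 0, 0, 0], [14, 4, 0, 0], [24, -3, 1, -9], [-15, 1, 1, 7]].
The Jordan structure of A has elementary divisors (x + 3), (x - 4)^2, (x - 4). Arranging the block sizes at each eigenvalue in decreasing order and taking row products gives the invariant factors.

Invariant factors (smallest first, each dividing the next): x - 4, (x - 4)^2(x + 3).

Check: the last factor (x - 4)^2(x + 3) is the minimal polynomial, and the product (x - 4)^3(x + 3) is the characteristic polynomial.

x - 4, (x - 4)^2(x + 3)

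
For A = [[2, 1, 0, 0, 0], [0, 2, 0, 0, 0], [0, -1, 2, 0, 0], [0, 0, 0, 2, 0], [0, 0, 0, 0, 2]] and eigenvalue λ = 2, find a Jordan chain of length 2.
v_1 = [[0, 1, 0, 3, -1]]^T, v_2 = [[1, 0, -1, 0, 0]]^T

We seek v_1 ∈ ker((A - 2I)^2) \ ker(A - 2I), then set v_{i+1} = (A - 2I) v_i.

One such chain is v_1 = [[0, 1, 0, 3, -1]]^T, v_2 = [[1, 0, -1, 0, 0]]^T. Check: (A - 2I) v_2 = [[0, 0, 0, 0, 0]]^T = 0.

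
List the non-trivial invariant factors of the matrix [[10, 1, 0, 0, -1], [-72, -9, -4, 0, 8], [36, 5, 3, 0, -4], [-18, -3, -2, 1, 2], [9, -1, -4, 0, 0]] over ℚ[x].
x - 1, (x - 1)^2, (x - 1)^2

The Jordan structure of A has elementary divisors (x - 1)^2, (x - 1)^2, (x - 1). Arranging the block sizes at each eigenvalue in decreasing order and taking row products gives the invariant factors.

Invariant factors (smallest first, each dividing the next): x - 1, (x - 1)^2, (x - 1)^2.

Check: the last factor (x - 1)^2 is the minimal polynomial, and the product (x - 1)^5 is the characteristic polynomial.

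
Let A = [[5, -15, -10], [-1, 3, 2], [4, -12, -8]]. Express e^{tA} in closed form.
A has Jordan form J = [[0, 1, 0], [0, 0, 0], [0, 0, 0]] with A = PJP^{-1}, so e^{tA} = P e^{tJ} P^{-1}.

For a Jordan block J_k(λ), e^{tJ_k(λ)} = e^{λt} · (I + tN + t^2 N^2/2! + ... + t^{k-1} N^{k-1}/(k-1)!) where N is the nilpotent superdiagonal part.

Assembling the blocks and conjugating back gives the entries of e^{tA} as shown above.

e^{tA} = [[5*t + 1, -15*t, -10*t], [-t, 3*t + 1, 2*t], [4*t, -12*t, 1 - 8*t]]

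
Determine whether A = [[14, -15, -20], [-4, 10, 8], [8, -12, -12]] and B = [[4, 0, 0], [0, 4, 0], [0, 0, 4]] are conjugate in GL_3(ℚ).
Both have characteristic polynomial (x - 4)^3, but the minimal polynomial of A is (x - 4)^2 while the minimal polynomial of B is x - 4. The minimal polynomial is a similarity invariant, so A and B are not similar.

No.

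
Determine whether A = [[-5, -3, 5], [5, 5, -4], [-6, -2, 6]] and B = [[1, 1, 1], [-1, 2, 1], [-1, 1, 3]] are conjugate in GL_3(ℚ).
Two matrices over a field are similar if and only if they have the same invariant factors.

Both A and B have characteristic polynomial (x - 2)^3 and minimal polynomial (x - 2)^3. Computing further, both have invariant factors (x - 2)^3. Hence A and B are similar.

Yes.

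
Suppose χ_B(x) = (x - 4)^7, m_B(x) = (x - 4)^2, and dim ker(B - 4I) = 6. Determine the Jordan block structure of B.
λ = 4: algebraic multiplicity 7 (exponent in χ_B), largest block size 2 (exponent in m_B), 6 blocks (geometric multiplicity). These force block sizes [2, 1, 1, 1, 1, 1].

Jordan blocks: (4, 2), (4, 1), (4, 1), (4, 1), (4, 1), (4, 1)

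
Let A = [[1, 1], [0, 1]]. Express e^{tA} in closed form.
e^{tA} = [[e^{t}, t*e^{t}], [0, e^{t}]]

A has Jordan form J = [[1, 1], [0, 1]] with A = PJP^{-1}, so e^{tA} = P e^{tJ} P^{-1}.

For a Jordan block J_k(λ), e^{tJ_k(λ)} = e^{λt} · (I + tN + t^2 N^2/2! + ... + t^{k-1} N^{k-1}/(k-1)!) where N is the nilpotent superdiagonal part.

Assembling the blocks and conjugating back gives the entries of e^{tA} as shown above.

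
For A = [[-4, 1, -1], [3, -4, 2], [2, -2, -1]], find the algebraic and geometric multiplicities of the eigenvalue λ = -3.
The characteristic polynomial is (x + 3)^3, so the factor x + 3 appears with exponent 3: the algebraic multiplicity is 3.

rank(A + 3I) = 2, so the eigenspace has dimension 3 - 2 = 1: the geometric multiplicity is 1.

Since 1 < 3, A is not diagonalizable.

algebraic multiplicity 3, geometric multiplicity 1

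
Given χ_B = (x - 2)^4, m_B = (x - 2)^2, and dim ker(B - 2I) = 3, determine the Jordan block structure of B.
λ = 2: algebraic multiplicity 4 (exponent in χ_B), largest block size 2 (exponent in m_B), 3 blocks (geometric multiplicity). These force block sizes [2, 1, 1].

Jordan blocks: (2, 2), (2, 1), (2, 1)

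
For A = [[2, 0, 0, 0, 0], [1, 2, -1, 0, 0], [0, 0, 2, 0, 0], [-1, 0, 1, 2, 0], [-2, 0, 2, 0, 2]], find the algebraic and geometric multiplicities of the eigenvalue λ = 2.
The characteristic polynomial is (x - 2)^5, so the factor x - 2 appears with exponent 5: the algebraic multiplicity is 5.

rank(A - 2I) = 1, so the eigenspace has dimension 5 - 1 = 4: the geometric multiplicity is 4.

Since 4 < 5, A is not diagonalizable.

algebraic multiplicity 5, geometric multiplicity 4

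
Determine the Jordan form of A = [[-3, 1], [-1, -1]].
J = [[-2, 1], [0, -2]]

The characteristic polynomial is det(xI - A) = (x + 2)^2, so the eigenvalues are -2 (algebraic multiplicity 2).

For λ = -2: rank(A + 2I) = 1, rank((A + 2I)^2) = 0. The eigenspace has dimension 2 - 1 = 1, so there is 1 Jordan block; the rank sequence gives block sizes [2].

Assembling the blocks gives the Jordan form J above.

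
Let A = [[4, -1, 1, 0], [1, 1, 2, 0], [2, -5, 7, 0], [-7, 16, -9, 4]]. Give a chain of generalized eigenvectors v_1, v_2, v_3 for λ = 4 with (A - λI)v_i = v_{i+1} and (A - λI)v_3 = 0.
v_1 = [[1, 1, 2, -6]]^T, v_2 = [[1, 2, 3, -9]]^T, v_3 = [[1, 1, 1, -2]]^T

We seek v_1 ∈ ker((A - 4I)^3) \ ker((A - 4I)^2), then set v_{i+1} = (A - 4I) v_i.

One such chain is v_1 = [[1, 1, 2, -6]]^T, v_2 = [[1, 2, 3, -9]]^T, v_3 = [[1, 1, 1, -2]]^T. Check: (A - 4I) v_3 = [[0, 0, 0, 0]]^T = 0.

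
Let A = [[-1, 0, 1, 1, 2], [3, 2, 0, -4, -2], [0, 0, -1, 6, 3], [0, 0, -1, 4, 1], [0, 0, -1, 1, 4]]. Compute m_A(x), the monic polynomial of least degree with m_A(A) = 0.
m_A(x) = (x - 3)(x - 2)^2(x + 1)

The characteristic polynomial factors as (x - 3)(x - 2)^3(x + 1). The minimal polynomial is ∏(x - λ)^{k_λ} where k_λ is the size of the largest Jordan block at λ.

For λ = -1: rank(A + I) = 4, and the largest Jordan block has size 1 (the smallest k with rank((A + I)^k) = rank((A + I)^(k+1))).
For λ = 2: rank(A - 2I) = 3, and the largest Jordan block has size 2 (the smallest k with rank((A - 2I)^k) = rank((A - 2I)^(k+1))).
For λ = 3: rank(A - 3I) = 4, and the largest Jordan block has size 1 (the smallest k with rank((A - 3I)^k) = rank((A - 3I)^(k+1))).

So m_A(x) = (x - 3)(x - 2)^2(x + 1).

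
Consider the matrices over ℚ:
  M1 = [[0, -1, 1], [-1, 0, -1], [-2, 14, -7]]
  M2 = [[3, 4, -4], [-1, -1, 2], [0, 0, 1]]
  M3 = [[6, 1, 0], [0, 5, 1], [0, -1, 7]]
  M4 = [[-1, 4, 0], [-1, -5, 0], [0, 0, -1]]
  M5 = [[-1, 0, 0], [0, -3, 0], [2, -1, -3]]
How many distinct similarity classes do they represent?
Characteristic polynomials: χ_{M1} = (x + 1)(x + 3)^2, χ_{M2} = (x - 1)^3, χ_{M3} = (x - 6)^3, χ_{M4} = (x + 1)(x + 3)^2, χ_{M5} = (x + 1)(x + 3)^2.

{M1, M4, M5}: invariant factors (x + 1)(x + 3)^2.

{M2}: invariant factors x - 1, (x - 1)^2.

{M3}: invariant factors (x - 6)^3.

Matrices are similar if and only if their invariant-factor lists agree; the partition into similarity classes is {M1, M4, M5}, {M2}, {M3}.

3 classes: {M1, M4, M5}, {M2}, {M3}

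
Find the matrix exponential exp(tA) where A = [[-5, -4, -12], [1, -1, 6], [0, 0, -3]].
e^{tA} = [[(1 - 2*t)*e^{-3*t}, -4*t*e^{-3*t}, -12*t*e^{-3*t}], [t*e^{-3*t}, (2*t + 1)*e^{-3*t}, 6*t*e^{-3*t}], [0, 0, e^{-3*t}]]

A has Jordan form J = [[-3, 1, 0], [0, -3, 0], [0, 0, -3]] with A = PJP^{-1}, so e^{tA} = P e^{tJ} P^{-1}.

For a Jordan block J_k(λ), e^{tJ_k(λ)} = e^{λt} · (I + tN + t^2 N^2/2! + ... + t^{k-1} N^{k-1}/(k-1)!) where N is the nilpotent superdiagonal part.

Assembling the blocks and conjugating back gives the entries of e^{tA} as shown above.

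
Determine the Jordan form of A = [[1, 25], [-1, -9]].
J = [[-4, 1], [0, -4]]

The characteristic polynomial is det(xI - A) = (x + 4)^2, so the eigenvalues are -4 (algebraic multiplicity 2).

For λ = -4: rank(A + 4I) = 1, rank((A + 4I)^2) = 0. The eigenspace has dimension 2 - 1 = 1, so there is 1 Jordan block; the rank sequence gives block sizes [2].

Assembling the blocks gives the Jordan form J above.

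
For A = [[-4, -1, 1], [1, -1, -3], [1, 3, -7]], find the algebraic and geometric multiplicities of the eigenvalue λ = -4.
The characteristic polynomial is (x + 4)^3, so the factor x + 4 appears with exponent 3: the algebraic multiplicity is 3.

rank(A + 4I) = 2, so the eigenspace has dimension 3 - 2 = 1: the geometric multiplicity is 1.

Since 1 < 3, A is not diagonalizable.

algebraic multiplicity 3, geometric multiplicity 1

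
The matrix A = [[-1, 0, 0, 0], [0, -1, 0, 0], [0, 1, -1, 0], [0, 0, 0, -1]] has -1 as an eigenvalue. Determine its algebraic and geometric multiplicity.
The characteristic polynomial is (x + 1)^4, so the factor x + 1 appears with exponent 4: the algebraic multiplicity is 4.

rank(A + I) = 1, so the eigenspace has dimension 4 - 1 = 3: the geometric multiplicity is 3.

Since 3 < 4, A is not diagonalizable.

algebraic multiplicity 4, geometric multiplicity 3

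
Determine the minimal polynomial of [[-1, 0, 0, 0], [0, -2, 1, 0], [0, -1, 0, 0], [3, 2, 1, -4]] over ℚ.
The characteristic polynomial factors as (x + 1)^3(x + 4). The minimal polynomial is ∏(x - λ)^{k_λ} where k_λ is the size of the largest Jordan block at λ.

For λ = -4: rank(A + 4I) = 3, and the largest Jordan block has size 1 (the smallest k with rank((A + 4I)^k) = rank((A + 4I)^(k+1))).
For λ = -1: rank(A + I) = 2, and the largest Jordan block has size 2 (the smallest k with rank((A + I)^k) = rank((A + I)^(k+1))).

So m_A(x) = (x + 1)^2(x + 4).

m_A(x) = (x + 1)^2(x + 4)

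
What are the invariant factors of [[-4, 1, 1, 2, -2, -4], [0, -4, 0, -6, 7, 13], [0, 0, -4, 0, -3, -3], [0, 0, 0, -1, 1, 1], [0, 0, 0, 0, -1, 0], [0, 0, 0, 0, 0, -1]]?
(x + 1)(x + 4), (x + 1)^2(x + 4)^2

The Jordan structure of A has elementary divisors (x + 4)^2, (x + 4), (x + 1)^2, (x + 1). Arranging the block sizes at each eigenvalue in decreasing order and taking row products gives the invariant factors.

Invariant factors (smallest first, each dividing the next): (x + 1)(x + 4), (x + 1)^2(x + 4)^2.

Check: the last factor (x + 1)^2(x + 4)^2 is the minimal polynomial, and the product (x + 1)^3(x + 4)^3 is the characteristic polynomial.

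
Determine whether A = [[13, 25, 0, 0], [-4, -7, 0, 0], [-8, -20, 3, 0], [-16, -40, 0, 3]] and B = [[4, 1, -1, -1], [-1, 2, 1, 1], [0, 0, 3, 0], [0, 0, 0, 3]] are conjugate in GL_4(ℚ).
Yes.

Two matrices over a field are similar if and only if they have the same invariant factors.

Both A and B have characteristic polynomial (x - 3)^4 and minimal polynomial (x - 3)^2. Computing further, both have invariant factors x - 3, x - 3, (x - 3)^2. Hence A and B are similar.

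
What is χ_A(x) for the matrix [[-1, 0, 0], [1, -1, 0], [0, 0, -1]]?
χ_A(x) = (x + 1)^3

xI - A = [[x + 1, 0, 0], [-1, x + 1, 0], [0, 0, x + 1]].

Expanding det(xI - A) along the first row:
det(xI - A) = + (x + 1)·det([[x + 1, 0], [0, x + 1]]) - (0)·det([[-1, 0], [0, x + 1]]) + (0)·det([[-1, x + 1], [0, 0]]).

Evaluating gives χ_A(x) = x^3 + 3x^2 + 3x + 1 = (x + 1)^3.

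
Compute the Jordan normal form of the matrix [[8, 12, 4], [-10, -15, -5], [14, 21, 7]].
J = [[0, 1, 0], [0, 0, 0], [0, 0, 0]]

The characteristic polynomial is det(xI - A) = x^3, so the eigenvalues are 0 (algebraic multiplicity 3).

For λ = 0: rank(A) = 1, rank(A^2) = 0. The eigenspace has dimension 3 - 1 = 2, so there are 2 Jordan blocks; the rank sequence gives block sizes [2, 1].

Assembling the blocks gives the Jordan form J above.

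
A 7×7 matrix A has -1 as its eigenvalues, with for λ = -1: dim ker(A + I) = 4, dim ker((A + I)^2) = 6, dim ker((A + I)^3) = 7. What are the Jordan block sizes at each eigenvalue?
Jordan blocks: (-1, 3), (-1, 2), (-1, 1), (-1, 1)

λ = -1: successive nullity increments [4, 2, 1] count blocks of size ≥ k; block sizes are [3, 2, 1, 1].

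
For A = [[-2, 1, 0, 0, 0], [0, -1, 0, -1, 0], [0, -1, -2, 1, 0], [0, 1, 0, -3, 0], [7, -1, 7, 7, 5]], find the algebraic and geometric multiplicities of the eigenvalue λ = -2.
algebraic multiplicity 4, geometric multiplicity 2

The characteristic polynomial is (x - 5)(x + 2)^4, so the factor x + 2 appears with exponent 4: the algebraic multiplicity is 4.

rank(A + 2I) = 3, so the eigenspace has dimension 5 - 3 = 2: the geometric multiplicity is 2.

Since 2 < 4, A is not diagonalizable.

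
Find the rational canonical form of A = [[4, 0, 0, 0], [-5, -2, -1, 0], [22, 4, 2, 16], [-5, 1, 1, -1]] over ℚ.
R = [[4, 0, 0, 0], [0, 0, 0, 16], [0, 1, 0, 16], [0, 0, 1, -1]]

The invariant factors of A (the non-unit diagonal entries of the Smith normal form of xI - A over ℚ[x]) are x - 4, (x - 4)(x + 1)(x + 4), each dividing the next. The characteristic polynomial is their product, (x - 4)^2(x + 1)(x + 4).

The rational canonical form is the block-diagonal matrix of companion matrices C(f_i):
R = [[4, 0, 0, 0], [0, 0, 0, 16], [0, 1, 0, 16], [0, 0, 1, -1]].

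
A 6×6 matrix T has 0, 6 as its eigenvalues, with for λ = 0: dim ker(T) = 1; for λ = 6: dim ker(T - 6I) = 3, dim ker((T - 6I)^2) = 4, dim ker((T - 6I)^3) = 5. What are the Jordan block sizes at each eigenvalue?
λ = 0: successive nullity increments [1] count blocks of size ≥ k; block sizes are [1].
λ = 6: successive nullity increments [3, 1, 1] count blocks of size ≥ k; block sizes are [3, 1, 1].

Jordan blocks: (0, 1), (6, 3), (6, 1), (6, 1)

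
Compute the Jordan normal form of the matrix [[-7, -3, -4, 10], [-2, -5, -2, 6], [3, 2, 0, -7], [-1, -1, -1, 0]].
J = [[-3, 1, 0, 0], [0, -3, 0, 0], [0, 0, -3, 1], [0, 0, 0, -3]]

The characteristic polynomial is det(xI - A) = (x + 3)^4, so the eigenvalues are -3 (algebraic multiplicity 4).

For λ = -3: rank(A + 3I) = 2, rank((A + 3I)^2) = 0. The eigenspace has dimension 4 - 2 = 2, so there are 2 Jordan blocks; the rank sequence gives block sizes [2, 2].

Assembling the blocks gives the Jordan form J above.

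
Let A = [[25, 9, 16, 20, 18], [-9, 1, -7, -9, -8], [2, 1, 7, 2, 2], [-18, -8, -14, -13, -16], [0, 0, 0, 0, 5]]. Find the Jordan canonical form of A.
J = [[5, 1, 0, 0, 0], [0, 5, 1, 0, 0], [0, 0, 5, 0, 0], [0, 0, 0, 5, 0], [0, 0, 0, 0, 5]]

The characteristic polynomial is det(xI - A) = (x - 5)^5, so the eigenvalues are 5 (algebraic multiplicity 5).

For λ = 5: rank(A - 5I) = 2, rank((A - 5I)^2) = 1, rank((A - 5I)^3) = 0. The eigenspace has dimension 5 - 2 = 3, so there are 3 Jordan blocks; the rank sequence gives block sizes [3, 1, 1].

Assembling the blocks gives the Jordan form J above.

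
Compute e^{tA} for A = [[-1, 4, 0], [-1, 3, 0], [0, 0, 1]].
e^{tA} = [[(1 - 2*t)*e^{t}, 4*t*e^{t}, 0], [-t*e^{t}, (2*t + 1)*e^{t}, 0], [0, 0, e^{t}]]

A has Jordan form J = [[1, 1, 0], [0, 1, 0], [0, 0, 1]] with A = PJP^{-1}, so e^{tA} = P e^{tJ} P^{-1}.

For a Jordan block J_k(λ), e^{tJ_k(λ)} = e^{λt} · (I + tN + t^2 N^2/2! + ... + t^{k-1} N^{k-1}/(k-1)!) where N is the nilpotent superdiagonal part.

Assembling the blocks and conjugating back gives the entries of e^{tA} as shown above.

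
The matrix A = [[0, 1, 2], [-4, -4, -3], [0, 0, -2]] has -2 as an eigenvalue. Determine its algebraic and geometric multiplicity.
The characteristic polynomial is (x + 2)^3, so the factor x + 2 appears with exponent 3: the algebraic multiplicity is 3.

rank(A + 2I) = 2, so the eigenspace has dimension 3 - 2 = 1: the geometric multiplicity is 1.

Since 1 < 3, A is not diagonalizable.

algebraic multiplicity 3, geometric multiplicity 1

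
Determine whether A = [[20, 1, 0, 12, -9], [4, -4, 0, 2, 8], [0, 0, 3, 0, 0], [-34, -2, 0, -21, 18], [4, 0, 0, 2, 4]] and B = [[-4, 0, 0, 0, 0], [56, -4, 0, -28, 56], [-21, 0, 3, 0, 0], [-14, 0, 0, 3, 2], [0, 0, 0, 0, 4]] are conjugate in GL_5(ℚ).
Both have characteristic polynomial (x - 4)(x - 3)^2(x + 4)^2, but the minimal polynomial of A is (x - 4)(x - 3)(x + 4)^2 while the minimal polynomial of B is (x - 4)(x - 3)(x + 4). The minimal polynomial is a similarity invariant, so A and B are not similar.

No.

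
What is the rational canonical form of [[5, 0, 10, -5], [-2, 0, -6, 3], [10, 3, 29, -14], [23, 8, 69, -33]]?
R = [[0, 0, 0, -5], [1, 0, 0, 3], [0, 1, 0, 2], [0, 0, 1, 1]]

The invariant factors of A (the non-unit diagonal entries of the Smith normal form of xI - A over ℚ[x]) are (x - 1)(x^3 - 2x - 5), each dividing the next. The characteristic polynomial is their product, (x - 1)(x^3 - 2x - 5).

The rational canonical form is the block-diagonal matrix of companion matrices C(f_i):
R = [[0, 0, 0, -5], [1, 0, 0, 3], [0, 1, 0, 2], [0, 0, 1, 1]].

Note the characteristic polynomial does not split into linear factors over ℚ, so A has no Jordan form over ℚ; the rational canonical form exists over any field.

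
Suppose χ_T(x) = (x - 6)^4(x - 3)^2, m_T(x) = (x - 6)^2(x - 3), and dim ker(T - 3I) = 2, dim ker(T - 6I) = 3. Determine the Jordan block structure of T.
Jordan blocks: (3, 1), (3, 1), (6, 2), (6, 1), (6, 1)

λ = 3: algebraic multiplicity 2 (exponent in χ_T), largest block size 1 (exponent in m_T), 2 blocks (geometric multiplicity). These force block sizes [1, 1].
λ = 6: algebraic multiplicity 4 (exponent in χ_T), largest block size 2 (exponent in m_T), 3 blocks (geometric multiplicity). These force block sizes [2, 1, 1].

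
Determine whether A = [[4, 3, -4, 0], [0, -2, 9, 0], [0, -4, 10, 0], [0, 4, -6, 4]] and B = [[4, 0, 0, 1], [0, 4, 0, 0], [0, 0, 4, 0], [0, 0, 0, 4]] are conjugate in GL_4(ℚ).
No.

Both have characteristic polynomial (x - 4)^4, but the minimal polynomial of A is (x - 4)^3 while the minimal polynomial of B is (x - 4)^2. The minimal polynomial is a similarity invariant, so A and B are not similar.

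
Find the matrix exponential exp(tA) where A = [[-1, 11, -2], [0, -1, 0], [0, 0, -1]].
e^{tA} = [[e^{-t}, 11*t*e^{-t}, -2*t*e^{-t}], [0, e^{-t}, 0], [0, 0, e^{-t}]]

A has Jordan form J = [[-1, 1, 0], [0, -1, 0], [0, 0, -1]] with A = PJP^{-1}, so e^{tA} = P e^{tJ} P^{-1}.

For a Jordan block J_k(λ), e^{tJ_k(λ)} = e^{λt} · (I + tN + t^2 N^2/2! + ... + t^{k-1} N^{k-1}/(k-1)!) where N is the nilpotent superdiagonal part.

Assembling the blocks and conjugating back gives the entries of e^{tA} as shown above.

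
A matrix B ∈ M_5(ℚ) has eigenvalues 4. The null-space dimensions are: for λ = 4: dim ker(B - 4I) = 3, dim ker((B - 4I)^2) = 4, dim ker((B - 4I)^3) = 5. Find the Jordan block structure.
λ = 4: successive nullity increments [3, 1, 1] count blocks of size ≥ k; block sizes are [3, 1, 1].

Jordan blocks: (4, 3), (4, 1), (4, 1)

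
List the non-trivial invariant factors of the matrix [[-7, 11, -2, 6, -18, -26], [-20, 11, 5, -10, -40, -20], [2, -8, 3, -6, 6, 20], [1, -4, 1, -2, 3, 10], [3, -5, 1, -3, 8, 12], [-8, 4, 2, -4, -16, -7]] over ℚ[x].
x - 1, (x - 1)^2, (x - 1)^3

The Jordan structure of A has elementary divisors (x - 1)^3, (x - 1)^2, (x - 1). Arranging the block sizes at each eigenvalue in decreasing order and taking row products gives the invariant factors.

Invariant factors (smallest first, each dividing the next): x - 1, (x - 1)^2, (x - 1)^3.

Check: the last factor (x - 1)^3 is the minimal polynomial, and the product (x - 1)^6 is the characteristic polynomial.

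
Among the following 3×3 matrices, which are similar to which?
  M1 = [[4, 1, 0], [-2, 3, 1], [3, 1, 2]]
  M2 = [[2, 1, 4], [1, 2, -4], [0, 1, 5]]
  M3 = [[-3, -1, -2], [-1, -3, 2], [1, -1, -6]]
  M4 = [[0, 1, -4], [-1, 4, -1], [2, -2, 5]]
2 classes: {M1, M2, M4}, {M3}

Characteristic polynomials: χ_{M1} = (x - 3)^3, χ_{M2} = (x - 3)^3, χ_{M3} = (x + 4)^3, χ_{M4} = (x - 3)^3.

{M1, M2, M4}: invariant factors (x - 3)^3.

{M3}: invariant factors x + 4, (x + 4)^2.

Matrices are similar if and only if their invariant-factor lists agree; the partition into similarity classes is {M1, M2, M4}, {M3}.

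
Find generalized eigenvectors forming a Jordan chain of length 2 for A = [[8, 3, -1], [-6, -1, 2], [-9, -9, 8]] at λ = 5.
v_1 = [[-1, 1, 1]]^T, v_2 = [[-1, 2, 3]]^T

We seek v_1 ∈ ker((A - 5I)^2) \ ker(A - 5I), then set v_{i+1} = (A - 5I) v_i.

One such chain is v_1 = [[-1, 1, 1]]^T, v_2 = [[-1, 2, 3]]^T. Check: (A - 5I) v_2 = [[0, 0, 0]]^T = 0.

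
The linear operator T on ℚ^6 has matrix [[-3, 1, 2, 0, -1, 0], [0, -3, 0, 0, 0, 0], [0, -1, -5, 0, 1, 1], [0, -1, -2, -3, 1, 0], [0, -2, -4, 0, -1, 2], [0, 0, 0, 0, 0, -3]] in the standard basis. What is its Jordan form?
The characteristic polynomial is det(xI - A) = (x + 3)^6, so the eigenvalues are -3 (algebraic multiplicity 6).

For λ = -3: rank(A + 3I) = 2, rank((A + 3I)^2) = 0. The eigenspace has dimension 6 - 2 = 4, so there are 4 Jordan blocks; the rank sequence gives block sizes [2, 2, 1, 1].

Assembling the blocks gives the Jordan form J above.

J = [[-3, 1, 0, 0, 0, 0], [0, -3, 0, 0, 0, 0], [0, 0, -3, 1, 0, 0], [0, 0, 0, -3, 0, 0], [0, 0, 0, 0, -3, 0], [0, 0, 0, 0, 0, -3]]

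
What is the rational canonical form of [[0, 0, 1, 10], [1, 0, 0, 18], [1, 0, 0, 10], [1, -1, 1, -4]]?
R = [[0, 0, 0, 8], [1, 0, 0, 14], [0, 1, 0, 3], [0, 0, 1, -4]]

The invariant factors of A (the non-unit diagonal entries of the Smith normal form of xI - A over ℚ[x]) are (x - 2)(x + 1)^2(x + 4), each dividing the next. The characteristic polynomial is their product, (x - 2)(x + 1)^2(x + 4).

The rational canonical form is the block-diagonal matrix of companion matrices C(f_i):
R = [[0, 0, 0, 8], [1, 0, 0, 14], [0, 1, 0, 3], [0, 0, 1, -4]].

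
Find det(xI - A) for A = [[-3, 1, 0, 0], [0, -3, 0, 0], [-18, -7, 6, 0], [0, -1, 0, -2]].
xI - A = [[x + 3, -1, 0, 0], [0, x + 3, 0, 0], [18, 7, x - 6, 0], [0, 1, 0, x + 2]].

Expanding det(xI - A) along the first row:
det(xI - A) = + (x + 3)·det([[x + 3, 0, 0], [7, x - 6, 0], [1, 0, x + 2]]) - (-1)·det([[0, 0, 0], [18, x - 6, 0], [0, 0, x + 2]]) + (0)·det([[0, x + 3, 0], [18, 7, 0], [0, 1, x + 2]]) - (0)·det([[0, x + 3, 0], [18, 7, x - 6], [0, 1, 0]]).

Evaluating gives χ_A(x) = x^4 + 2x^3 - 27x^2 - 108x - 108 = (x - 6)(x + 2)(x + 3)^2.

χ_A(x) = (x - 6)(x + 2)(x + 3)^2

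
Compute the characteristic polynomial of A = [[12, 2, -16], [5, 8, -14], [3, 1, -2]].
xI - A = [[x - 12, -2, 16], [-5, x - 8, 14], [-3, -1, x + 2]].

Expanding det(xI - A) along the first row:
det(xI - A) = + (x - 12)·det([[x - 8, 14], [-1, x + 2]]) - (-2)·det([[-5, 14], [-3, x + 2]]) + (16)·det([[-5, x - 8], [-3, -1]]).

Evaluating gives χ_A(x) = x^3 - 18x^2 + 108x - 216 = (x - 6)^3.

χ_A(x) = (x - 6)^3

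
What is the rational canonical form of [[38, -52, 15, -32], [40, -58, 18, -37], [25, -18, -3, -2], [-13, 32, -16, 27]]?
The invariant factors of A (the non-unit diagonal entries of the Smith normal form of xI - A over ℚ[x]) are (x - 4)(x^3 + 5), each dividing the next. The characteristic polynomial is their product, (x - 4)(x^3 + 5).

The rational canonical form is the block-diagonal matrix of companion matrices C(f_i):
R = [[0, 0, 0, 20], [1, 0, 0, -5], [0, 1, 0, 0], [0, 0, 1, 4]].

Note the characteristic polynomial does not split into linear factors over ℚ, so A has no Jordan form over ℚ; the rational canonical form exists over any field.

R = [[0, 0, 0, 20], [1, 0, 0, -5], [0, 1, 0, 0], [0, 0, 1, 4]]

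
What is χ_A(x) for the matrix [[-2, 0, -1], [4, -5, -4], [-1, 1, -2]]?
χ_A(x) = (x + 3)^3

xI - A = [[x + 2, 0, 1], [-4, x + 5, 4], [1, -1, x + 2]].

Expanding det(xI - A) along the first row:
det(xI - A) = + (x + 2)·det([[x + 5, 4], [-1, x + 2]]) - (0)·det([[-4, 4], [1, x + 2]]) + (1)·det([[-4, x + 5], [1, -1]]).

Evaluating gives χ_A(x) = x^3 + 9x^2 + 27x + 27 = (x + 3)^3.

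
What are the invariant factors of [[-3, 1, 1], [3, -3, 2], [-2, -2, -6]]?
(x + 4)^3

The Jordan structure of A has elementary divisors (x + 4)^3. Arranging the block sizes at each eigenvalue in decreasing order and taking row products gives the invariant factors.

Invariant factors (smallest first, each dividing the next): (x + 4)^3.

Check: the last factor (x + 4)^3 is the minimal polynomial, and the product (x + 4)^3 is the characteristic polynomial.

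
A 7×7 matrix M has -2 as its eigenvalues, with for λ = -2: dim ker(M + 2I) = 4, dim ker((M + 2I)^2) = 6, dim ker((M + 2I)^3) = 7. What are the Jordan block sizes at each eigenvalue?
Jordan blocks: (-2, 3), (-2, 2), (-2, 1), (-2, 1)

λ = -2: successive nullity increments [4, 2, 1] count blocks of size ≥ k; block sizes are [3, 2, 1, 1].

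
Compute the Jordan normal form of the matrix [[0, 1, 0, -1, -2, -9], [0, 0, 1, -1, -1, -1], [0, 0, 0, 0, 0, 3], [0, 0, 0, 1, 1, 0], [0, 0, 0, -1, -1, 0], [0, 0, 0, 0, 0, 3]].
J = [[0, 1, 0, 0, 0, 0], [0, 0, 1, 0, 0, 0], [0, 0, 0, 0, 0, 0], [0, 0, 0, 0, 1, 0], [0, 0, 0, 0, 0, 0], [0, 0, 0, 0, 0, 3]]

The characteristic polynomial is det(xI - A) = x^5(x - 3), so the eigenvalues are 0 (algebraic multiplicity 5), 3 (algebraic multiplicity 1).

For λ = 0: rank(A) = 4, rank(A^2) = 2, rank(A^3) = 1. The eigenspace has dimension 6 - 4 = 2, so there are 2 Jordan blocks; the rank sequence gives block sizes [3, 2].

For λ = 3: algebraic multiplicity 1 gives one 1×1 block.

Assembling the blocks gives the Jordan form J above.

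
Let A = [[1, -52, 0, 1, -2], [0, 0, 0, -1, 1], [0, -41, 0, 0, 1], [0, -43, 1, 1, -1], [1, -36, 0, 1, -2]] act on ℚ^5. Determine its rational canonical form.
R = [[0, 0, 0, 0, 16], [1, 0, 0, 0, 36], [0, 1, 0, 0, 26], [0, 0, 1, 0, 7], [0, 0, 0, 1, 0]]

The invariant factors of A (the non-unit diagonal entries of the Smith normal form of xI - A over ℚ[x]) are (x - 4)(x + 1)^2(x^2 + 2x + 4), each dividing the next. The characteristic polynomial is their product, (x - 4)(x + 1)^2(x^2 + 2x + 4).

The rational canonical form is the block-diagonal matrix of companion matrices C(f_i):
R = [[0, 0, 0, 0, 16], [1, 0, 0, 0, 36], [0, 1, 0, 0, 26], [0, 0, 1, 0, 7], [0, 0, 0, 1, 0]].

Note the characteristic polynomial does not split into linear factors over ℚ, so A has no Jordan form over ℚ; the rational canonical form exists over any field.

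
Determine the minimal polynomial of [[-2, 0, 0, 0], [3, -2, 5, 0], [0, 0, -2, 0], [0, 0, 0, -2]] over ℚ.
The characteristic polynomial factors as (x + 2)^4. The minimal polynomial is ∏(x - λ)^{k_λ} where k_λ is the size of the largest Jordan block at λ.

For λ = -2: rank(A + 2I) = 1, and the largest Jordan block has size 2 (the smallest k with rank((A + 2I)^k) = rank((A + 2I)^(k+1))).

So m_A(x) = (x + 2)^2.

m_A(x) = (x + 2)^2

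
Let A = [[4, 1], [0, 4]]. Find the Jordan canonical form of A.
J = [[4, 1], [0, 4]]

The characteristic polynomial is det(xI - A) = (x - 4)^2, so the eigenvalues are 4 (algebraic multiplicity 2).

For λ = 4: rank(A - 4I) = 1, rank((A - 4I)^2) = 0. The eigenspace has dimension 2 - 1 = 1, so there is 1 Jordan block; the rank sequence gives block sizes [2].

Assembling the blocks gives the Jordan form J above.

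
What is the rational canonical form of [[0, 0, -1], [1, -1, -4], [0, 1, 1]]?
The invariant factors of A (the non-unit diagonal entries of the Smith normal form of xI - A over ℚ[x]) are x^3 + 3x + 1, each dividing the next. The characteristic polynomial is their product, x^3 + 3x + 1.

The rational canonical form is the block-diagonal matrix of companion matrices C(f_i):
R = [[0, 0, -1], [1, 0, -3], [0, 1, 0]].

Note the characteristic polynomial does not split into linear factors over ℚ, so A has no Jordan form over ℚ; the rational canonical form exists over any field.

R = [[0, 0, -1], [1, 0, -3], [0, 1, 0]]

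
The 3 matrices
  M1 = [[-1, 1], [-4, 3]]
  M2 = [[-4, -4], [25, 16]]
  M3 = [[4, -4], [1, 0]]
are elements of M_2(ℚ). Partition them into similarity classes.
Characteristic polynomials: χ_{M1} = (x - 1)^2, χ_{M2} = (x - 6)^2, χ_{M3} = (x - 2)^2.

{M1}: invariant factors (x - 1)^2.

{M2}: invariant factors (x - 6)^2.

{M3}: invariant factors (x - 2)^2.

Matrices are similar if and only if their invariant-factor lists agree; the partition into similarity classes is {M1}, {M2}, {M3}.

3 classes: {M1}, {M2}, {M3}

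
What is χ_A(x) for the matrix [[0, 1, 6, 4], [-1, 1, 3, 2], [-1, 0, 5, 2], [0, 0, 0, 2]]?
χ_A(x) = (x - 2)^4

xI - A = [[x, -1, -6, -4], [1, x - 1, -3, -2], [1, 0, x - 5, -2], [0, 0, 0, x - 2]].

Expanding det(xI - A) along the first row:
det(xI - A) = + (x)·det([[x - 1, -3, -2], [0, x - 5, -2], [0, 0, x - 2]]) - (-1)·det([[1, -3, -2], [1, x - 5, -2], [0, 0, x - 2]]) + (-6)·det([[1, x - 1, -2], [1, 0, -2], [0, 0, x - 2]]) - (-4)·det([[1, x - 1, -3], [1, 0, x - 5], [0, 0, 0]]).

Evaluating gives χ_A(x) = x^4 - 8x^3 + 24x^2 - 32x + 16 = (x - 2)^4.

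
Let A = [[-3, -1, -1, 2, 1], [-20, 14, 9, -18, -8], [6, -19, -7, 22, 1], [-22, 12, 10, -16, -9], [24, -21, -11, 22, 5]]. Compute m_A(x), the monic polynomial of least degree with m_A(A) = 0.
The characteristic polynomial factors as (x - 4)^2(x + 5)^3. The minimal polynomial is ∏(x - λ)^{k_λ} where k_λ is the size of the largest Jordan block at λ.

For λ = -5: rank(A + 5I) = 4, and the largest Jordan block has size 3 (the smallest k with rank((A + 5I)^k) = rank((A + 5I)^(k+1))).
For λ = 4: rank(A - 4I) = 4, and the largest Jordan block has size 2 (the smallest k with rank((A - 4I)^k) = rank((A - 4I)^(k+1))).

So m_A(x) = (x - 4)^2(x + 5)^3.

m_A(x) = (x - 4)^2(x + 5)^3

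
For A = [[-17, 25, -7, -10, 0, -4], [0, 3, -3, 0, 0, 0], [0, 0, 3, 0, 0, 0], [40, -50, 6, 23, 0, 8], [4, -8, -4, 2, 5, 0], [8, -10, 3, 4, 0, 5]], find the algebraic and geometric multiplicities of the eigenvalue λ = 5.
algebraic multiplicity 2, geometric multiplicity 2

The characteristic polynomial is (x - 5)^2(x - 3)^4, so the factor x - 5 appears with exponent 2: the algebraic multiplicity is 2.

rank(A - 5I) = 4, so the eigenspace has dimension 6 - 4 = 2: the geometric multiplicity is 2.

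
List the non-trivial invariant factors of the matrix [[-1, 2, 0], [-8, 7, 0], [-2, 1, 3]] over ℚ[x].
x - 3, (x - 3)^2

The Jordan structure of A has elementary divisors (x - 3)^2, (x - 3). Arranging the block sizes at each eigenvalue in decreasing order and taking row products gives the invariant factors.

Invariant factors (smallest first, each dividing the next): x - 3, (x - 3)^2.

Check: the last factor (x - 3)^2 is the minimal polynomial, and the product (x - 3)^3 is the characteristic polynomial.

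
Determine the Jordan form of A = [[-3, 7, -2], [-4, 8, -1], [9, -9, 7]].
J = [[4, 1, 0], [0, 4, 1], [0, 0, 4]]

The characteristic polynomial is det(xI - A) = (x - 4)^3, so the eigenvalues are 4 (algebraic multiplicity 3).

For λ = 4: rank(A - 4I) = 2, rank((A - 4I)^2) = 1, rank((A - 4I)^3) = 0. The eigenspace has dimension 3 - 2 = 1, so there is 1 Jordan block; the rank sequence gives block sizes [3].

Assembling the blocks gives the Jordan form J above.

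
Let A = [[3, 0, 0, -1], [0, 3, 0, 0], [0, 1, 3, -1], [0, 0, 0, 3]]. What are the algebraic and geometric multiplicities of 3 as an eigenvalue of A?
The characteristic polynomial is (x - 3)^4, so the factor x - 3 appears with exponent 4: the algebraic multiplicity is 4.

rank(A - 3I) = 2, so the eigenspace has dimension 4 - 2 = 2: the geometric multiplicity is 2.

Since 2 < 4, A is not diagonalizable.

algebraic multiplicity 4, geometric multiplicity 2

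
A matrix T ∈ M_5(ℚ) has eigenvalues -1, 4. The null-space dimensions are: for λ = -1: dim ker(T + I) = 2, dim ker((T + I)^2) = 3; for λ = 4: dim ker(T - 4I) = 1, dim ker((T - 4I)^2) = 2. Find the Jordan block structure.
Jordan blocks: (-1, 2), (-1, 1), (4, 2)

λ = -1: successive nullity increments [2, 1] count blocks of size ≥ k; block sizes are [2, 1].
λ = 4: successive nullity increments [1, 1] count blocks of size ≥ k; block sizes are [2].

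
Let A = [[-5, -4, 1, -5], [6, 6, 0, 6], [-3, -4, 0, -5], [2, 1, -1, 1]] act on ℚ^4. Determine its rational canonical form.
R = [[0, 0, 0, -6], [1, 0, 0, -3], [0, 1, 0, 3], [0, 0, 1, 2]]

The invariant factors of A (the non-unit diagonal entries of the Smith normal form of xI - A over ℚ[x]) are (x - 2)(x^3 - 3x - 3), each dividing the next. The characteristic polynomial is their product, (x - 2)(x^3 - 3x - 3).

The rational canonical form is the block-diagonal matrix of companion matrices C(f_i):
R = [[0, 0, 0, -6], [1, 0, 0, -3], [0, 1, 0, 3], [0, 0, 1, 2]].

Note the characteristic polynomial does not split into linear factors over ℚ, so A has no Jordan form over ℚ; the rational canonical form exists over any field.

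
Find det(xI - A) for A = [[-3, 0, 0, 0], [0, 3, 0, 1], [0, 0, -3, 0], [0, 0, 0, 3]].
xI - A = [[x + 3, 0, 0, 0], [0, x - 3, 0, -1], [0, 0, x + 3, 0], [0, 0, 0, x - 3]].

Expanding det(xI - A) along the first row:
det(xI - A) = + (x + 3)·det([[x - 3, 0, -1], [0, x + 3, 0], [0, 0, x - 3]]) - (0)·det([[0, 0, -1], [0, x + 3, 0], [0, 0, x - 3]]) + (0)·det([[0, x - 3, -1], [0, 0, 0], [0, 0, x - 3]]) - (0)·det([[0, x - 3, 0], [0, 0, x + 3], [0, 0, 0]]).

Evaluating gives χ_A(x) = x^4 - 18x^2 + 81 = (x - 3)^2(x + 3)^2.

χ_A(x) = (x - 3)^2(x + 3)^2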